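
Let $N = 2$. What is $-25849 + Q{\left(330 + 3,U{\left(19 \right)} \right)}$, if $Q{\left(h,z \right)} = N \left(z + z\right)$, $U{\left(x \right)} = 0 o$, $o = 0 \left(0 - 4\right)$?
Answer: $-25849$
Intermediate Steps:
$o = 0$ ($o = 0 \left(-4\right) = 0$)
$U{\left(x \right)} = 0$ ($U{\left(x \right)} = 0 \cdot 0 = 0$)
$Q{\left(h,z \right)} = 4 z$ ($Q{\left(h,z \right)} = 2 \left(z + z\right) = 2 \cdot 2 z = 4 z$)
$-25849 + Q{\left(330 + 3,U{\left(19 \right)} \right)} = -25849 + 4 \cdot 0 = -25849 + 0 = -25849$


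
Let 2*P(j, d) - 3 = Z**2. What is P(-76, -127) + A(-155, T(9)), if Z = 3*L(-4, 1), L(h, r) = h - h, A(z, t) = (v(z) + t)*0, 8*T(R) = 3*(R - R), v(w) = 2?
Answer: 3/2 ≈ 1.5000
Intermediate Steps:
T(R) = 0 (T(R) = (3*(R - R))/8 = (3*0)/8 = (1/8)*0 = 0)
A(z, t) = 0 (A(z, t) = (2 + t)*0 = 0)
L(h, r) = 0
Z = 0 (Z = 3*0 = 0)
P(j, d) = 3/2 (P(j, d) = 3/2 + (1/2)*0**2 = 3/2 + (1/2)*0 = 3/2 + 0 = 3/2)
P(-76, -127) + A(-155, T(9)) = 3/2 + 0 = 3/2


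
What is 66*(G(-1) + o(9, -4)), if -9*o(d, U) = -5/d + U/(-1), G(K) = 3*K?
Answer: -6028/27 ≈ -223.26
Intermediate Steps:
o(d, U) = U/9 + 5/(9*d) (o(d, U) = -(-5/d + U/(-1))/9 = -(-5/d + U*(-1))/9 = -(-5/d - U)/9 = -(-U - 5/d)/9 = U/9 + 5/(9*d))
66*(G(-1) + o(9, -4)) = 66*(3*(-1) + (⅑)*(5 - 4*9)/9) = 66*(-3 + (⅑)*(⅑)*(5 - 36)) = 66*(-3 + (⅑)*(⅑)*(-31)) = 66*(-3 - 31/81) = 66*(-274/81) = -6028/27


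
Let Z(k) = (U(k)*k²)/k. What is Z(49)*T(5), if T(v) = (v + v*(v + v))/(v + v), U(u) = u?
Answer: 26411/2 ≈ 13206.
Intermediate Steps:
T(v) = (v + 2*v²)/(2*v) (T(v) = (v + v*(2*v))/((2*v)) = (v + 2*v²)*(1/(2*v)) = (v + 2*v²)/(2*v))
Z(k) = k² (Z(k) = (k*k²)/k = k³/k = k²)
Z(49)*T(5) = 49²*(½ + 5) = 2401*(11/2) = 26411/2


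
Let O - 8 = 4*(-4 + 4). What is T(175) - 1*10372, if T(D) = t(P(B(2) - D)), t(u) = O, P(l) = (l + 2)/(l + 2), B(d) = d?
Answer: -10364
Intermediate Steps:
P(l) = 1 (P(l) = (2 + l)/(2 + l) = 1)
O = 8 (O = 8 + 4*(-4 + 4) = 8 + 4*0 = 8 + 0 = 8)
t(u) = 8
T(D) = 8
T(175) - 1*10372 = 8 - 1*10372 = 8 - 10372 = -10364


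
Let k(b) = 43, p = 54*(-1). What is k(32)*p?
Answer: -2322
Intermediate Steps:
p = -54
k(32)*p = 43*(-54) = -2322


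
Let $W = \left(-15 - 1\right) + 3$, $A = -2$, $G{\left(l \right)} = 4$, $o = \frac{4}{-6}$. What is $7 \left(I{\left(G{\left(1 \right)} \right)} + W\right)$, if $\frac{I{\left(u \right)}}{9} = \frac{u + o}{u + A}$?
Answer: $14$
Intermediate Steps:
$o = - \frac{2}{3}$ ($o = 4 \left(- \frac{1}{6}\right) = - \frac{2}{3} \approx -0.66667$)
$I{\left(u \right)} = \frac{9 \left(- \frac{2}{3} + u\right)}{-2 + u}$ ($I{\left(u \right)} = 9 \frac{u - \frac{2}{3}}{u - 2} = 9 \frac{- \frac{2}{3} + u}{-2 + u} = \frac{9 \left(- \frac{2}{3} + u\right)}{-2 + u}$)
$W = -13$ ($W = -16 + 3 = -13$)
$7 \left(I{\left(G{\left(1 \right)} \right)} + W\right) = 7 \left(\frac{3 \left(-2 + 3 \cdot 4\right)}{-2 + 4} - 13\right) = 7 \left(\frac{3 \left(-2 + 12\right)}{2} - 13\right) = 7 \left(3 \cdot \frac{1}{2} \cdot 10 - 13\right) = 7 \left(15 - 13\right) = 7 \cdot 2 = 14$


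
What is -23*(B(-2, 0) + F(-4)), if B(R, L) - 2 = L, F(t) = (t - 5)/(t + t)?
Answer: -575/8 ≈ -71.875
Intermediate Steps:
F(t) = (-5 + t)/(2*t) (F(t) = (-5 + t)/((2*t)) = (-5 + t)*(1/(2*t)) = (-5 + t)/(2*t))
B(R, L) = 2 + L
-23*(B(-2, 0) + F(-4)) = -23*((2 + 0) + (½)*(-5 - 4)/(-4)) = -23*(2 + (½)*(-¼)*(-9)) = -23*(2 + 9/8) = -23*25/8 = -575/8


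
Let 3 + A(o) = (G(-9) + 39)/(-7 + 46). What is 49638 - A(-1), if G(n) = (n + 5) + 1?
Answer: 645321/13 ≈ 49640.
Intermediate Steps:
G(n) = 6 + n (G(n) = (5 + n) + 1 = 6 + n)
A(o) = -27/13 (A(o) = -3 + ((6 - 9) + 39)/(-7 + 46) = -3 + (-3 + 39)/39 = -3 + 36*(1/39) = -3 + 12/13 = -27/13)
49638 - A(-1) = 49638 - 1*(-27/13) = 49638 + 27/13 = 645321/13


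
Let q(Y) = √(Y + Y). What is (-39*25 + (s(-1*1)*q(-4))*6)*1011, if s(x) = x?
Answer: -985725 - 12132*I*√2 ≈ -9.8573e+5 - 17157.0*I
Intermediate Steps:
q(Y) = √2*√Y (q(Y) = √(2*Y) = √2*√Y)
(-39*25 + (s(-1*1)*q(-4))*6)*1011 = (-39*25 + ((-1*1)*(√2*√(-4)))*6)*1011 = (-975 - √2*2*I*6)*1011 = (-975 - 2*I*√2*6)*1011 = (-975 - 12*I*√2)*1011 = -985725 - 12132*I*√2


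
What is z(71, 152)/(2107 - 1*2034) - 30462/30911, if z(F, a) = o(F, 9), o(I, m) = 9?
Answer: -1945527/2256503 ≈ -0.86219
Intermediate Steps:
z(F, a) = 9
z(71, 152)/(2107 - 1*2034) - 30462/30911 = 9/(2107 - 1*2034) - 30462/30911 = 9/(2107 - 2034) - 30462*1/30911 = 9/73 - 30462/30911 = -1945527/2256503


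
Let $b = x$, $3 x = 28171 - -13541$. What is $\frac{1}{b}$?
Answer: $\frac{1}{13904} \approx 7.1922 \cdot 10^{-5}$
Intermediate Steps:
$x = 13904$ ($x = \frac{28171 - -13541}{3} = \frac{28171 + 13541}{3} = \frac{1}{3} \cdot 41712 = 13904$)
$b = 13904$
$\frac{1}{b} = \frac{1}{13904}$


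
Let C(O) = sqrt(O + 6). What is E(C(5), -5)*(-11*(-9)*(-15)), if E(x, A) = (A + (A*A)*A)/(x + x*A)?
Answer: -8775*sqrt(11)/2 ≈ -14552.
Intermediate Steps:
C(O) = sqrt(6 + O)
E(x, A) = (A + A**3)/(x + A*x) (E(x, A) = (A + A**2*A)/(x + A*x) = (A + A**3)/(x + A*x))
E(C(5), -5)*(-11*(-9)*(-15)) = ((-5 + (-5)**3)/(sqrt(6 + 5) - 5*sqrt(6 + 5)))*(-11*(-9)*(-15)) = ((-5 - 125)/(sqrt(11) - 5*sqrt(11)))*(99*(-15)) = (-130/(-4*sqrt(11)))*(-1485) = (-sqrt(11)/44*(-130))*(-1485) = (65*sqrt(11)/22)*(-1485) = -8775*sqrt(11)/2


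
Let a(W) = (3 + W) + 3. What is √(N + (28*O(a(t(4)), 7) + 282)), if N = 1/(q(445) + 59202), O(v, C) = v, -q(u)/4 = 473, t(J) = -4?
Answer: 3*√123348828790/57310 ≈ 18.385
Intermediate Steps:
q(u) = -1892 (q(u) = -4*473 = -1892)
a(W) = 6 + W
N = 1/57310 (N = 1/(-1892 + 59202) = 1/57310 ≈ 1.7449e-5)
√(N + (28*O(a(t(4)), 7) + 282)) = √(1/57310 + (28*(6 - 4) + 282)) = √(1/57310 + (28*2 + 282)) = √(1/57310 + (56 + 282)) = √(1/57310 + 338) = √(19370781/57310) = 3*√123348828790/57310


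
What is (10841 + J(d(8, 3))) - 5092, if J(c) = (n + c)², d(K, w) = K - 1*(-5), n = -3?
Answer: 5849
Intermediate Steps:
d(K, w) = 5 + K (d(K, w) = K + 5 = 5 + K)
J(c) = (-3 + c)²
(10841 + J(d(8, 3))) - 5092 = (10841 + (-3 + (5 + 8))²) - 5092 = (10841 + (-3 + 13)²) - 5092 = (10841 + 10²) - 5092 = (10841 + 100) - 5092 = 10941 - 5092 = 5849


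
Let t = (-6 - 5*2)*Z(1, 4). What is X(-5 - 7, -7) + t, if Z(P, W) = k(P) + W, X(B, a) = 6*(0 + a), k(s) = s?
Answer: -122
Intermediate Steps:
X(B, a) = 6*a
Z(P, W) = P + W
t = -80 (t = (-6 - 5*2)*(1 + 4) = (-6 - 10)*5 = -16*5 = -80)
X(-5 - 7, -7) + t = 6*(-7) - 80 = -42 - 80 = -122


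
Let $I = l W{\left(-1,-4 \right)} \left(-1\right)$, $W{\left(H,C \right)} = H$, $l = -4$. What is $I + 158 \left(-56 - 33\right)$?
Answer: $-14066$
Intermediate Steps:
$I = -4$ ($I = \left(-4\right) \left(-1\right) \left(-1\right) = 4 \left(-1\right) = -4$)
$I + 158 \left(-56 - 33\right) = -4 + 158 \left(-56 - 33\right) = -4 + 158 \left(-89\right) = -4 - 14062 = -14066$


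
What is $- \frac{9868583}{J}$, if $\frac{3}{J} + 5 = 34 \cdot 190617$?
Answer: $- \frac{63958019971259}{3} \approx -2.1319 \cdot 10^{13}$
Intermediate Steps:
$J = \frac{3}{6480973}$ ($J = \frac{3}{-5 + 34 \cdot 190617} = \frac{3}{-5 + 6480978} = \frac{3}{6480973} \approx 4.6289 \cdot 10^{-7}$)
$- \frac{9868583}{J} = - \frac{9868583}{\frac{3}{6480973}} = \left(-9868583\right) \frac{6480973}{3} = - \frac{63958019971259}{3}$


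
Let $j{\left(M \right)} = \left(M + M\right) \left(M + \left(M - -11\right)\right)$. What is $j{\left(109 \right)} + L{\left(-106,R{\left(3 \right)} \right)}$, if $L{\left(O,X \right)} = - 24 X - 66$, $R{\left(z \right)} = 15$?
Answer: $49496$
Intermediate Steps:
$L{\left(O,X \right)} = -66 - 24 X$
$j{\left(M \right)} = 2 M \left(11 + 2 M\right)$ ($j{\left(M \right)} = 2 M \left(M + \left(M + 11\right)\right) = 2 M \left(M + \left(11 + M\right)\right) = 2 M \left(11 + 2 M\right)$)
$j{\left(109 \right)} + L{\left(-106,R{\left(3 \right)} \right)} = 2 \cdot 109 \left(11 + 2 \cdot 109\right) - 426 = 2 \cdot 109 \left(11 + 218\right) - 426 = 2 \cdot 109 \cdot 229 - 426 = 49922 - 426 = 49496$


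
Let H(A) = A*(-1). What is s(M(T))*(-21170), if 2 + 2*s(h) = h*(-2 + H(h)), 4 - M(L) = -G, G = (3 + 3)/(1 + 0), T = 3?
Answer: 1291370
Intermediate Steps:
G = 6 (G = 6/1 = 6*1 = 6)
H(A) = -A
M(L) = 10 (M(L) = 4 - (-1)*6 = 4 - 1*(-6) = 4 + 6 = 10)
s(h) = -1 + h*(-2 - h)/2 (s(h) = -1 + (h*(-2 - h))/2 = -1 + h*(-2 - h)/2)
s(M(T))*(-21170) = (-1 - 1*10 - ½*10²)*(-21170) = (-1 - 10 - ½*100)*(-21170) = (-1 - 10 - 50)*(-21170) = -61*(-21170) = 1291370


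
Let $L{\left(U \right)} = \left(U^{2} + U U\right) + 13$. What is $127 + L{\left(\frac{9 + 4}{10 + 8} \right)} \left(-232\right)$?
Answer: $- \frac{253613}{81} \approx -3131.0$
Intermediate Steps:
$L{\left(U \right)} = 13 + 2 U^{2}$ ($L{\left(U \right)} = \left(U^{2} + U^{2}\right) + 13 = 2 U^{2} + 13 = 13 + 2 U^{2}$)
$127 + L{\left(\frac{9 + 4}{10 + 8} \right)} \left(-232\right) = 127 + \left(13 + 2 \left(\frac{9 + 4}{10 + 8}\right)^{2}\right) \left(-232\right) = 127 + \left(13 + 2 \left(\frac{13}{18}\right)^{2}\right) \left(-232\right) = 127 + \left(13 + 2 \cdot \frac{169}{324}\right) \left(-232\right) = 127 + \left(13 + \frac{169}{162}\right) \left(-232\right) = 127 + \frac{2275}{162} \left(-232\right) = 127 - \frac{263900}{81} = - \frac{253613}{81}$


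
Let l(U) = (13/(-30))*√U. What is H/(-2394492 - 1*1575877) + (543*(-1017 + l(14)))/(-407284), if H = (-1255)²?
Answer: 1551078361139/1617067767796 + 2353*√14/4072840 ≈ 0.96135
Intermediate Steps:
H = 1575025
l(U) = -13*√U/30 (l(U) = (13*(-1/30))*√U = -13*√U/30)
H/(-2394492 - 1*1575877) + (543*(-1017 + l(14)))/(-407284) = 1575025/(-2394492 - 1*1575877) + (543*(-1017 - 13*√14/30))/(-407284) = 1575025/(-2394492 - 1575877) + (-552231 - 2353*√14/10)*(-1/407284) = 1575025/(-3970369) + (552231/407284 + 2353*√14/4072840) = 1575025*(-1/3970369) + (552231/407284 + 2353*√14/4072840) = -1575025/3970369 + (552231/407284 + 2353*√14/4072840) = 1551078361139/1617067767796 + 2353*√14/4072840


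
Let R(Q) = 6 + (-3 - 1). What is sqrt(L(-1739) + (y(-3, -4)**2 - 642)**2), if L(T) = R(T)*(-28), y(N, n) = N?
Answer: sqrt(400633) ≈ 632.96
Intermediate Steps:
R(Q) = 2 (R(Q) = 6 - 4 = 2)
L(T) = -56 (L(T) = 2*(-28) = -56)
sqrt(L(-1739) + (y(-3, -4)**2 - 642)**2) = sqrt(-56 + ((-3)**2 - 642)**2) = sqrt(-56 + (9 - 642)**2) = sqrt(-56 + (-633)**2) = sqrt(-56 + 400689) = sqrt(400633)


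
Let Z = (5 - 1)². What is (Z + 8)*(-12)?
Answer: -288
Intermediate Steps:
Z = 16 (Z = 4² = 16)
(Z + 8)*(-12) = (16 + 8)*(-12) = 24*(-12) = -288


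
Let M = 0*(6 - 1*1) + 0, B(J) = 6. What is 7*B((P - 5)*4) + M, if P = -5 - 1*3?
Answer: 42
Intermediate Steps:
P = -8 (P = -5 - 3 = -8)
M = 0 (M = 0*(6 - 1) + 0 = 0*5 + 0 = 0 + 0 = 0)
7*B((P - 5)*4) + M = 7*6 + 0 = 42 + 0 = 42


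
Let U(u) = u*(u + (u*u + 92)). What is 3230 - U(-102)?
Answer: 1063418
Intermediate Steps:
U(u) = u*(92 + u + u²) (U(u) = u*(u + (u² + 92)) = u*(u + (92 + u²)) = u*(92 + u + u²))
3230 - U(-102) = 3230 - (-102)*(92 - 102 + (-102)²) = 3230 - (-102)*(92 - 102 + 10404) = 3230 - (-102)*10394 = 3230 - 1*(-1060188) = 3230 + 1060188 = 1063418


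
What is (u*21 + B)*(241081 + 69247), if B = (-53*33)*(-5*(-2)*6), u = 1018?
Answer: -25931628336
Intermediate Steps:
B = -104940 (B = -17490*6 = -1749*60 = -104940)
(u*21 + B)*(241081 + 69247) = (1018*21 - 104940)*(241081 + 69247) = (21378 - 104940)*310328 = -83562*310328 = -25931628336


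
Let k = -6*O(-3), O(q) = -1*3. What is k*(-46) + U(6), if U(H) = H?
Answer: -822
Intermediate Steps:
O(q) = -3
k = 18 (k = -6*(-3) = 18)
k*(-46) + U(6) = 18*(-46) + 6 = -828 + 6 = -822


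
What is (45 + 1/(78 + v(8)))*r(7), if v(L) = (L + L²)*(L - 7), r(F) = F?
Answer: 47257/150 ≈ 315.05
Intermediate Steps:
v(L) = (-7 + L)*(L + L²) (v(L) = (L + L²)*(-7 + L) = (-7 + L)*(L + L²))
(45 + 1/(78 + v(8)))*r(7) = (45 + 1/(78 + 8*(-7 + 8² - 6*8)))*7 = (45 + 1/(78 + 8*(-7 + 64 - 48)))*7 = (45 + 1/(78 + 8*9))*7 = (45 + 1/(78 + 72))*7 = (45 + 1/150)*7 = (6751/150)*7 = 47257/150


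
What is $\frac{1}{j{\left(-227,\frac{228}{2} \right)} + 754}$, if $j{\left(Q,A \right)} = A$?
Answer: $\frac{1}{868} \approx 0.0011521$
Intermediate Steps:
$\frac{1}{j{\left(-227,\frac{228}{2} \right)} + 754} = \frac{1}{\frac{228}{2} + 754} = \frac{1}{228 \cdot \frac{1}{2} + 754} = \frac{1}{114 + 754} = \frac{1}{868}$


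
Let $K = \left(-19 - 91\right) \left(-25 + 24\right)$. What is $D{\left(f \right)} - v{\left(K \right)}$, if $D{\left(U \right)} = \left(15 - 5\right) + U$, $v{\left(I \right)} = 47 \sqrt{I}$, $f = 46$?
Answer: $56 - 47 \sqrt{110} \approx -436.94$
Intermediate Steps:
$K = 110$ ($K = \left(-110\right) \left(-1\right) = 110$)
$D{\left(U \right)} = 10 + U$
$D{\left(f \right)} - v{\left(K \right)} = \left(10 + 46\right) - 47 \sqrt{110} = 56 - 47 \sqrt{110}$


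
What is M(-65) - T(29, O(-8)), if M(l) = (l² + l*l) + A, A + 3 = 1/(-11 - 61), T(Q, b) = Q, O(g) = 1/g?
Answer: 606095/72 ≈ 8418.0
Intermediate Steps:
A = -217/72 (A = -3 + 1/(-11 - 61) = -3 + 1/(-72) = -3 - 1/72 = -217/72 ≈ -3.0139)
M(l) = -217/72 + 2*l² (M(l) = (l² + l*l) - 217/72 = (l² + l²) - 217/72 = 2*l² - 217/72 = -217/72 + 2*l²)
M(-65) - T(29, O(-8)) = (-217/72 + 2*(-65)²) - 1*29 = (-217/72 + 2*4225) - 29 = (-217/72 + 8450) - 29 = 608183/72 - 29 = 606095/72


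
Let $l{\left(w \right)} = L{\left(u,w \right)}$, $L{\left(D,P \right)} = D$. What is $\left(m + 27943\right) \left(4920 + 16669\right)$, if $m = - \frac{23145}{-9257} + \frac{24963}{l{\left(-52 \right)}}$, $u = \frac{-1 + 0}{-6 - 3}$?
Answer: $\frac{50484449790935}{9257} \approx 5.4537 \cdot 10^{9}$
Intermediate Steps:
$u = \frac{1}{9}$ ($u = - \frac{1}{-9} = \left(-1\right) \left(- \frac{1}{9}\right) = \frac{1}{9} \approx 0.11111$)
$l{\left(w \right)} = \frac{1}{9}$
$m = \frac{2079765564}{9257}$ ($m = - \frac{23145}{-9257} + 24963 \frac{1}{\frac{1}{9}} = \left(-23145\right) \left(- \frac{1}{9257}\right) + 24963 \cdot 9 = \frac{23145}{9257} + 224667 = \frac{2079765564}{9257} \approx 2.2467 \cdot 10^{5}$)
$\left(m + 27943\right) \left(4920 + 16669\right) = \left(\frac{2079765564}{9257} + 27943\right) \left(4920 + 16669\right) = \frac{2338433915}{9257} \cdot 21589 = \frac{50484449790935}{9257}$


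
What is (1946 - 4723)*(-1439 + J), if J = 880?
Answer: 1552343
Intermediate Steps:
(1946 - 4723)*(-1439 + J) = (1946 - 4723)*(-1439 + 880) = -2777*(-559) = 1552343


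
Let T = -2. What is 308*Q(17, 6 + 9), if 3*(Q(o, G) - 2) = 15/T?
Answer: -154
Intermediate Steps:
Q(o, G) = -1/2 (Q(o, G) = 2 + (15/(-2))/3 = 2 + (15*(-1/2))/3 = 2 + (1/3)*(-15/2) = 2 - 5/2 = -1/2)
308*Q(17, 6 + 9) = 308*(-1/2) = -154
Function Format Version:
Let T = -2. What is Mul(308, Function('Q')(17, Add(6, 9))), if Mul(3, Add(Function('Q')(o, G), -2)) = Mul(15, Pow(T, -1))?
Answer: -154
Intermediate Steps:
Function('Q')(o, G) = Rational(-1, 2) (Function('Q')(o, G) = Add(2, Mul(Rational(1, 3), Mul(15, Pow(-2, -1)))) = Add(2, Mul(Rational(1, 3), Mul(15, Rational(-1, 2)))) = Add(2, Mul(Rational(1, 3), Rational(-15, 2))) = Add(2, Rational(-5, 2)) = Rational(-1, 2))
Mul(308, Function('Q')(17, Add(6, 9))) = Mul(308, Rational(-1, 2)) = -154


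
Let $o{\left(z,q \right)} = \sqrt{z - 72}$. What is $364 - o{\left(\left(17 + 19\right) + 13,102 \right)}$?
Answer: $364 - i \sqrt{23} \approx 364.0 - 4.7958 i$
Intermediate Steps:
$o{\left(z,q \right)} = \sqrt{-72 + z}$
$364 - o{\left(\left(17 + 19\right) + 13,102 \right)} = 364 - \sqrt{-72 + \left(\left(17 + 19\right) + 13\right)} = 364 - \sqrt{-72 + \left(36 + 13\right)} = 364 - \sqrt{-72 + 49} = 364 - \sqrt{-23} = 364 - i \sqrt{23}$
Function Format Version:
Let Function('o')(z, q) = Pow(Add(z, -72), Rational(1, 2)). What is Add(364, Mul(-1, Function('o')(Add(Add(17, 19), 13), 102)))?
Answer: Add(364, Mul(-1, I, Pow(23, Rational(1, 2)))) ≈ Add(364.00, Mul(-4.7958, I))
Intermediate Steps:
Function('o')(z, q) = Pow(Add(-72, z), Rational(1, 2))
Add(364, Mul(-1, Function('o')(Add(Add(17, 19), 13), 102))) = Add(364, Mul(-1, Pow(Add(-72, Add(Add(17, 19), 13)), Rational(1, 2)))) = Add(364, Mul(-1, Pow(Add(-72, Add(36, 13)), Rational(1, 2)))) = Add(364, Mul(-1, Pow(Add(-72, 49), Rational(1, 2)))) = Add(364, Mul(-1, Pow(-23, Rational(1, 2)))) = Add(364, Mul(-1, Mul(I, Pow(23, Rational(1, 2))))) = Add(364, Mul(-1, I, Pow(23, Rational(1, 2))))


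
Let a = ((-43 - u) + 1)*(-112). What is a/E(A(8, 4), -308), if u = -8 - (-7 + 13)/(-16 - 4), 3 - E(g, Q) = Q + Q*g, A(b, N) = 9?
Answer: 19208/15415 ≈ 1.2461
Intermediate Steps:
E(g, Q) = 3 - Q - Q*g (E(g, Q) = 3 - (Q + Q*g) = 3 + (-Q - Q*g) = 3 - Q - Q*g)
u = -77/10 (u = -8 - 6/(-20) = -8 - 6*(-1)/20 = -8 - 1*(-3/10) = -8 + 3/10 = -77/10 ≈ -7.7000)
a = 19208/5 (a = ((-43 - 1*(-77/10)) + 1)*(-112) = ((-43 + 77/10) + 1)*(-112) = (-353/10 + 1)*(-112) = -343/10*(-112) = 19208/5 ≈ 3841.6)
a/E(A(8, 4), -308) = 19208/(5*(3 - 1*(-308) - 1*(-308)*9)) = 19208/(5*(3 + 308 + 2772)) = (19208/5)/3083 = (19208/5)*(1/3083) = 19208/15415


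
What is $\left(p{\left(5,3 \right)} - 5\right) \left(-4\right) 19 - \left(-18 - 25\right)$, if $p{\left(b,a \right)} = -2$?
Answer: $575$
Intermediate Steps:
$\left(p{\left(5,3 \right)} - 5\right) \left(-4\right) 19 - \left(-18 - 25\right) = \left(-2 - 5\right) \left(-4\right) 19 - \left(-18 - 25\right) = \left(-7\right) \left(-4\right) 19 - \left(-18 - 25\right) = 28 \cdot 19 - -43 = 532 + 43 = 575$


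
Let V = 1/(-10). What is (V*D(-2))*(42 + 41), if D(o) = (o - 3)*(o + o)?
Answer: -166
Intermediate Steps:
D(o) = 2*o*(-3 + o) (D(o) = (-3 + o)*(2*o) = 2*o*(-3 + o))
V = -1/10 ≈ -0.10000
(V*D(-2))*(42 + 41) = (-(-2)*(-3 - 2)/5)*(42 + 41) = -(-2)*(-5)/5*83 = -1/10*20*83 = -2*83 = -166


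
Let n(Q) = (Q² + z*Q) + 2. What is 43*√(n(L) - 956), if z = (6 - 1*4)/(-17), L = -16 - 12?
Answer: 43*I*√48178/17 ≈ 555.19*I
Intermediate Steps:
L = -28
z = -2/17 (z = (6 - 4)*(-1/17) = 2*(-1/17) = -2/17 ≈ -0.11765)
n(Q) = 2 + Q² - 2*Q/17 (n(Q) = (Q² - 2*Q/17) + 2 = 2 + Q² - 2*Q/17)
43*√(n(L) - 956) = 43*√((2 + (-28)² - 2/17*(-28)) - 956) = 43*√((2 + 784 + 56/17) - 956) = 43*√(13418/17 - 956) = 43*√(-2834/17) = 43*(I*√48178/17) = 43*I*√48178/17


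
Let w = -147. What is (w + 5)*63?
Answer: -8946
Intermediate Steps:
(w + 5)*63 = (-147 + 5)*63 = -142*63 = -8946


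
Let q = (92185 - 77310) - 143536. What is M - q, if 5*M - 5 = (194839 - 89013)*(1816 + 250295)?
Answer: 26680541996/5 ≈ 5.3361e+9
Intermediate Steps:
M = 26679898691/5 (M = 1 + ((194839 - 89013)*(1816 + 250295))/5 = 1 + (105826*252111)/5 = 1 + (1/5)*26679898686 = 1 + 26679898686/5 = 26679898691/5 ≈ 5.3360e+9)
q = -128661 (q = 14875 - 143536 = -128661)
M - q = 26679898691/5 - 1*(-128661) = 26679898691/5 + 128661 = 26680541996/5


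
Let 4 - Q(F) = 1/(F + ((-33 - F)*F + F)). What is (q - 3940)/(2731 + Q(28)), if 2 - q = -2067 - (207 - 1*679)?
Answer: -3870636/4518221 ≈ -0.85667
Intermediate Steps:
Q(F) = 4 - 1/(2*F + F*(-33 - F)) (Q(F) = 4 - 1/(F + ((-33 - F)*F + F)) = 4 - 1/(F + (F*(-33 - F) + F)) = 4 - 1/(F + (F + F*(-33 - F))) = 4 - 1/(2*F + F*(-33 - F)))
q = 1597 (q = 2 - (-2067 - (207 - 1*679)) = 2 - (-2067 - (207 - 679)) = 2 - (-2067 - 1*(-472)) = 2 - (-2067 + 472) = 2 - 1*(-1595) = 2 + 1595 = 1597)
(q - 3940)/(2731 + Q(28)) = (1597 - 3940)/(2731 + (1 + 4*28² + 124*28)/(28*(31 + 28))) = -2343/(2731 + (1/28)*(1 + 4*784 + 3472)/59) = -2343/(2731 + (1/28)*(1/59)*(1 + 3136 + 3472)) = -2343/(2731 + (1/28)*(1/59)*6609) = -2343/(2731 + 6609/1652) = -2343/4518221/1652 = -2343*1652/4518221 = -3870636/4518221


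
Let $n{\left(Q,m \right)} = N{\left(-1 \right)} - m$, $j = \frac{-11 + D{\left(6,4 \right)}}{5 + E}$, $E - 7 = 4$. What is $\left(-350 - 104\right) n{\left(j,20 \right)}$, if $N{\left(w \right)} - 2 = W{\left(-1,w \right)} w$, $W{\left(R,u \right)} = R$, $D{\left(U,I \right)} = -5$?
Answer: $7718$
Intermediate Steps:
$E = 11$ ($E = 7 + 4 = 11$)
$N{\left(w \right)} = 2 - w$
$j = -1$ ($j = \frac{-11 - 5}{5 + 11} = - \frac{16}{16} = \left(-16\right) \frac{1}{16} = -1$)
$n{\left(Q,m \right)} = 3 - m$ ($n{\left(Q,m \right)} = \left(2 - -1\right) - m = \left(2 + 1\right) - m = 3 - m$)
$\left(-350 - 104\right) n{\left(j,20 \right)} = \left(-350 - 104\right) \left(3 - 20\right) = - 454 \left(3 - 20\right) = \left(-454\right) \left(-17\right) = 7718$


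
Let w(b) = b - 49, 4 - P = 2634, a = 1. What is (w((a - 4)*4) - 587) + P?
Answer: -3278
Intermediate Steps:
P = -2630 (P = 4 - 1*2634 = 4 - 2634 = -2630)
w(b) = -49 + b
(w((a - 4)*4) - 587) + P = ((-49 + (1 - 4)*4) - 587) - 2630 = ((-49 - 3*4) - 587) - 2630 = ((-49 - 12) - 587) - 2630 = (-61 - 587) - 2630 = -648 - 2630 = -3278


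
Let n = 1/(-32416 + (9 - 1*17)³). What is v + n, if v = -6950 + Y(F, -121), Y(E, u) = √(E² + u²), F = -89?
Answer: -228849601/32928 + √22562 ≈ -6799.8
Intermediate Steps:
v = -6950 + √22562 (v = -6950 + √((-89)² + (-121)²) = -6950 + √(7921 + 14641) = -6950 + √22562 ≈ -6799.8)
n = -1/32928 (n = 1/(-32416 + (9 - 17)³) = 1/(-32416 + (-8)³) = 1/(-32416 - 512) = 1/(-32928) = -1/32928 ≈ -3.0369e-5)
v + n = (-6950 + √22562) - 1/32928 = -228849601/32928 + √22562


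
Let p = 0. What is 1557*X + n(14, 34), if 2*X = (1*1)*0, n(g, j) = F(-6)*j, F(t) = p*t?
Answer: 0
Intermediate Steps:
F(t) = 0 (F(t) = 0*t = 0)
n(g, j) = 0 (n(g, j) = 0*j = 0)
X = 0 (X = ((1*1)*0)/2 = (1*0)/2 = (½)*0 = 0)
1557*X + n(14, 34) = 1557*0 + 0 = 0 + 0 = 0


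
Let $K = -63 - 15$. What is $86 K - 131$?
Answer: $-6839$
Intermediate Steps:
$K = -78$ ($K = -63 - 15 = -78$)
$86 K - 131 = 86 \left(-78\right) - 131 = -6708 - 131 = -6839$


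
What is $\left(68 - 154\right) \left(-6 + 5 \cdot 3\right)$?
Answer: $-774$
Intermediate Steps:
$\left(68 - 154\right) \left(-6 + 5 \cdot 3\right) = - 86 \left(-6 + 15\right) = \left(-86\right) 9 = -774$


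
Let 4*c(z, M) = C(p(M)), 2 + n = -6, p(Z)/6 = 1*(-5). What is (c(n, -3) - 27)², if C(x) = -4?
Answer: 784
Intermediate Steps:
p(Z) = -30 (p(Z) = 6*(1*(-5)) = 6*(-5) = -30)
n = -8 (n = -2 - 6 = -8)
c(z, M) = -1 (c(z, M) = (¼)*(-4) = -1)
(c(n, -3) - 27)² = (-1 - 27)² = (-28)² = 784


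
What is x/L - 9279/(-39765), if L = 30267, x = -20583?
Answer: -19912426/44576565 ≈ -0.44670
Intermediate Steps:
x/L - 9279/(-39765) = -20583/30267 - 9279/(-39765) = -20583*1/30267 - 9279*(-1/39765) = -2287/3363 + 3093/13255 = -19912426/44576565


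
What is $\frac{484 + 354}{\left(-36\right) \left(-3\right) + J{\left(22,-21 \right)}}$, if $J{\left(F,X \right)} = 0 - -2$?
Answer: $\frac{419}{55} \approx 7.6182$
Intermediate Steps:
$J{\left(F,X \right)} = 2$ ($J{\left(F,X \right)} = 0 + 2 = 2$)
$\frac{484 + 354}{\left(-36\right) \left(-3\right) + J{\left(22,-21 \right)}} = \frac{484 + 354}{\left(-36\right) \left(-3\right) + 2} = \frac{838}{108 + 2} = \frac{838}{110} = 838 \cdot \frac{1}{110} = \frac{419}{55}$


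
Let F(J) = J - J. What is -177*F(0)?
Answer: 0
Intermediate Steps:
F(J) = 0
-177*F(0) = -177*0 = 0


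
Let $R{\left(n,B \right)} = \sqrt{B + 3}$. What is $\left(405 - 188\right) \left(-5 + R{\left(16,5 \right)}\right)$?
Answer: $-1085 + 434 \sqrt{2} \approx -471.23$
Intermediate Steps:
$R{\left(n,B \right)} = \sqrt{3 + B}$
$\left(405 - 188\right) \left(-5 + R{\left(16,5 \right)}\right) = \left(405 - 188\right) \left(-5 + \sqrt{3 + 5}\right) = 217 \left(-5 + \sqrt{8}\right) = 217 \left(-5 + 2 \sqrt{2}\right) = -1085 + 434 \sqrt{2}$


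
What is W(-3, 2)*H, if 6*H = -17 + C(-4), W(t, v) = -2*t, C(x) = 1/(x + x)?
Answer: -137/8 ≈ -17.125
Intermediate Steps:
C(x) = 1/(2*x)
H = -137/48 (H = (-17 + (½)/(-4))/6 = (-17 + (½)*(-¼))/6 = (-17 - ⅛)/6 = (⅙)*(-137/8) = -137/48 ≈ -2.8542)
W(-3, 2)*H = -2*(-3)*(-137/48) = 6*(-137/48) = -137/8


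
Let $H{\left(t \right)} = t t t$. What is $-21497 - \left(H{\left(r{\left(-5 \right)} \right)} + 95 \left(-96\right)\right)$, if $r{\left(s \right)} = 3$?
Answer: $-12404$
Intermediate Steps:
$H{\left(t \right)} = t^{3}$ ($H{\left(t \right)} = t^{2} t = t^{3}$)
$-21497 - \left(H{\left(r{\left(-5 \right)} \right)} + 95 \left(-96\right)\right) = -21497 - \left(3^{3} + 95 \left(-96\right)\right) = -21497 - \left(27 - 9120\right) = -21497 - -9093 = -21497 + 9093 = -12404$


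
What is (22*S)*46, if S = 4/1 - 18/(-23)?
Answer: 4840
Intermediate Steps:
S = 110/23 (S = 4*1 - 18*(-1/23) = 4 + 18/23 = 110/23 ≈ 4.7826)
(22*S)*46 = (22*(110/23))*46 = (2420/23)*46 = 4840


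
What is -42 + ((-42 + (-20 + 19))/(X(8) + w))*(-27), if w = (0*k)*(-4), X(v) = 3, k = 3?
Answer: 345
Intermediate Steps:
w = 0 (w = (0*3)*(-4) = 0*(-4) = 0)
-42 + ((-42 + (-20 + 19))/(X(8) + w))*(-27) = -42 + ((-42 + (-20 + 19))/(3 + 0))*(-27) = -42 + ((-42 - 1)/3)*(-27) = -42 - 43*⅓*(-27) = -42 - 43/3*(-27) = -42 + 387 = 345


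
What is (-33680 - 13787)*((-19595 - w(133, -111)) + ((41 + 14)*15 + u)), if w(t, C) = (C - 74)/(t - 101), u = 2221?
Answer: 25128222861/32 ≈ 7.8526e+8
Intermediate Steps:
w(t, C) = (-74 + C)/(-101 + t)
(-33680 - 13787)*((-19595 - w(133, -111)) + ((41 + 14)*15 + u)) = (-33680 - 13787)*((-19595 - (-74 - 111)/(-101 + 133)) + ((41 + 14)*15 + 2221)) = -47467*((-19595 - (-185)/32) + (55*15 + 2221)) = -47467*((-19595 - (-185)/32) + (825 + 2221)) = -47467*((-19595 - 1*(-185/32)) + 3046) = -47467*((-19595 + 185/32) + 3046) = -47467*(-626855/32 + 3046) = -47467*(-529383/32) = 25128222861/32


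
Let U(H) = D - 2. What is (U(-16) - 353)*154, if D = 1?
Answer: -54516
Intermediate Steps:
U(H) = -1 (U(H) = 1 - 2 = -1)
(U(-16) - 353)*154 = (-1 - 353)*154 = -354*154 = -54516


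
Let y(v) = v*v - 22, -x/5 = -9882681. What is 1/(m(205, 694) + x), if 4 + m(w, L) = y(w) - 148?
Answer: 1/49455256 ≈ 2.0220e-8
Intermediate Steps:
x = 49413405 (x = -5*(-9882681) = 49413405)
y(v) = -22 + v² (y(v) = v² - 22 = -22 + v²)
m(w, L) = -174 + w² (m(w, L) = -4 + ((-22 + w²) - 148) = -4 + (-170 + w²) = -174 + w²)
1/(m(205, 694) + x) = 1/((-174 + 205²) + 49413405) = 1/((-174 + 42025) + 49413405) = 1/(41851 + 49413405) = 1/49455256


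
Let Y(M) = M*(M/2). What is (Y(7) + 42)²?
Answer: 17689/4 ≈ 4422.3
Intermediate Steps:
Y(M) = M²/2 (Y(M) = M*(M*(½)) = M*(M/2) = M²/2)
(Y(7) + 42)² = ((½)*7² + 42)² = ((½)*49 + 42)² = (49/2 + 42)² = (133/2)² = 17689/4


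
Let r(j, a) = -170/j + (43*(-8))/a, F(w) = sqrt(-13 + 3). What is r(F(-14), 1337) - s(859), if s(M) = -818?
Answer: 1093322/1337 + 17*I*sqrt(10) ≈ 817.74 + 53.759*I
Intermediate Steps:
F(w) = I*sqrt(10) (F(w) = sqrt(-10) = I*sqrt(10))
r(j, a) = -344/a - 170/j (r(j, a) = -170/j - 344/a = -344/a - 170/j)
r(F(-14), 1337) - s(859) = (-344/1337 - 170*(-I*sqrt(10)/10)) - 1*(-818) = (-344*1/1337 - (-17)*I*sqrt(10)) + 818 = (-344/1337 + 17*I*sqrt(10)) + 818 = 1093322/1337 + 17*I*sqrt(10)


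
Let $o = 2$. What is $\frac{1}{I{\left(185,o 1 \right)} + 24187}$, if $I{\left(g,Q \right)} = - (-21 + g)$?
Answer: $\frac{1}{24023} \approx 4.1627 \cdot 10^{-5}$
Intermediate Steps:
$I{\left(g,Q \right)} = 21 - g$
$\frac{1}{I{\left(185,o 1 \right)} + 24187} = \frac{1}{\left(21 - 185\right) + 24187} = \frac{1}{-164 + 24187} = \frac{1}{24023}$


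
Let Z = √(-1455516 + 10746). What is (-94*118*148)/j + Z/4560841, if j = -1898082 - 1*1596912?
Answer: 820808/1747497 + 3*I*√160530/4560841 ≈ 0.46971 + 0.00026354*I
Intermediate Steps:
Z = 3*I*√160530 (Z = √(-1444770) = 3*I*√160530 ≈ 1202.0*I)
j = -3494994 (j = -1898082 - 1596912 = -3494994)
(-94*118*148)/j + Z/4560841 = (-94*118*148)/(-3494994) + (3*I*√160530)/4560841 = -11092*148*(-1/3494994) + (3*I*√160530)*(1/4560841) = -1641616*(-1/3494994) + 3*I*√160530/4560841 = 820808/1747497 + 3*I*√160530/4560841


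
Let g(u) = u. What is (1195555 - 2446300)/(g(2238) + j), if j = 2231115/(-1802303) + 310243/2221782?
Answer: -217756029416679990/389446957706689 ≈ -559.14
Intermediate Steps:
j = -191213011187/174101059302 (j = 2231115*(-1/1802303) + 310243*(1/2221782) = -97005/78361 + 310243/2221782 = -191213011187/174101059302 ≈ -1.0983)
(1195555 - 2446300)/(g(2238) + j) = (1195555 - 2446300)/(2238 - 191213011187/174101059302) = -1250745/389446957706689/174101059302 = -1250745*174101059302/389446957706689 = -217756029416679990/389446957706689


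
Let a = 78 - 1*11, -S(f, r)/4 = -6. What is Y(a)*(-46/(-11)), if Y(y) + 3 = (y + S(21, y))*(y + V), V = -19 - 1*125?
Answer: -322460/11 ≈ -29315.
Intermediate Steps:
V = -144 (V = -19 - 125 = -144)
S(f, r) = 24 (S(f, r) = -4*(-6) = 24)
a = 67 (a = 78 - 11 = 67)
Y(y) = -3 + (-144 + y)*(24 + y) (Y(y) = -3 + (y + 24)*(y - 144) = -3 + (24 + y)*(-144 + y) = -3 + (-144 + y)*(24 + y))
Y(a)*(-46/(-11)) = (-3459 + 67² - 120*67)*(-46/(-11)) = (-3459 + 4489 - 8040)*(-46*(-1/11)) = -7010*46/11 = -322460/11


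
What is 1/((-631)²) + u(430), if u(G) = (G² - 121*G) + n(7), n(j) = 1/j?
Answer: 370325962658/2787127 ≈ 1.3287e+5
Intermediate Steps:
u(G) = ⅐ + G² - 121*G (u(G) = (G² - 121*G) + 1/7 = (G² - 121*G) + ⅐ = ⅐ + G² - 121*G)
1/((-631)²) + u(430) = 1/((-631)²) + (⅐ + 430² - 121*430) = 1/398161 + (⅐ + 184900 - 52030) = 1/398161 + 930091/7 = 370325962658/2787127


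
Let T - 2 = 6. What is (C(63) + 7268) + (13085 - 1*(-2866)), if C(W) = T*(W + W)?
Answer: 24227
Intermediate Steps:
T = 8 (T = 2 + 6 = 8)
C(W) = 16*W (C(W) = 8*(W + W) = 8*(2*W) = 16*W)
(C(63) + 7268) + (13085 - 1*(-2866)) = (16*63 + 7268) + (13085 - 1*(-2866)) = (1008 + 7268) + (13085 + 2866) = 8276 + 15951 = 24227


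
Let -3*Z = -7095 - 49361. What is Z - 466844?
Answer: -1344076/3 ≈ -4.4803e+5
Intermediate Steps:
Z = 56456/3 (Z = -(-7095 - 49361)/3 = -⅓*(-56456) = 56456/3 ≈ 18819.)
Z - 466844 = 56456/3 - 466844 = -1344076/3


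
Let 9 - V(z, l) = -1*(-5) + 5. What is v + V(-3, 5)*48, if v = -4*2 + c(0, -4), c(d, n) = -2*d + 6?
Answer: -50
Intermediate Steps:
V(z, l) = -1 (V(z, l) = 9 - (-1*(-5) + 5) = 9 - (5 + 5) = 9 - 1*10 = 9 - 10 = -1)
c(d, n) = 6 - 2*d
v = -2 (v = -4*2 + (6 - 2*0) = -8 + (6 + 0) = -8 + 6 = -2)
v + V(-3, 5)*48 = -2 - 1*48 = -2 - 48 = -50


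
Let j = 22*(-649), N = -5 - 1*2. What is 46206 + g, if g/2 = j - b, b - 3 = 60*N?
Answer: 18484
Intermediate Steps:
N = -7 (N = -5 - 2 = -7)
j = -14278
b = -417 (b = 3 + 60*(-7) = 3 - 420 = -417)
g = -27722 (g = 2*(-14278 - 1*(-417)) = 2*(-14278 + 417) = 2*(-13861) = -27722)
46206 + g = 46206 - 27722 = 18484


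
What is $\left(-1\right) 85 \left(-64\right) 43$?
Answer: $233920$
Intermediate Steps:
$\left(-1\right) 85 \left(-64\right) 43 = \left(-85\right) \left(-64\right) 43 = 5440 \cdot 43 = 233920$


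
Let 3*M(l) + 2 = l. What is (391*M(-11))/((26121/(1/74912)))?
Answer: -5083/5870329056 ≈ -8.6588e-7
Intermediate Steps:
M(l) = -⅔ + l/3
(391*M(-11))/((26121/(1/74912))) = (391*(-⅔ + (⅓)*(-11)))/((26121/(1/74912))) = (391*(-⅔ - 11/3))/((26121/(1/74912))) = (391*(-13/3))/((26121*74912)) = -5083/3/1956776352 = -5083/3*1/1956776352 = -5083/5870329056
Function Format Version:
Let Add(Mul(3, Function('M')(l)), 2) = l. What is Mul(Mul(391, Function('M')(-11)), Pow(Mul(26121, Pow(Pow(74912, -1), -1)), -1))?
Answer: Rational(-5083, 5870329056) ≈ -8.6588e-7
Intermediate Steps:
Function('M')(l) = Add(Rational(-2, 3), Mul(Rational(1, 3), l))
Mul(Mul(391, Function('M')(-11)), Pow(Mul(26121, Pow(Pow(74912, -1), -1)), -1)) = Mul(Mul(391, Add(Rational(-2, 3), Mul(Rational(1, 3), -11))), Pow(Mul(26121, Pow(Pow(74912, -1), -1)), -1)) = Mul(Mul(391, Add(Rational(-2, 3), Rational(-11, 3))), Pow(Mul(26121, Pow(Rational(1, 74912), -1)), -1)) = Mul(Mul(391, Rational(-13, 3)), Pow(Mul(26121, 74912), -1)) = Mul(Rational(-5083, 3), Pow(1956776352, -1)) = Mul(Rational(-5083, 3), Rational(1, 1956776352)) = Rational(-5083, 5870329056)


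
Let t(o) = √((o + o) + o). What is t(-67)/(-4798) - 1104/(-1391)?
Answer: 1104/1391 - I*√201/4798 ≈ 0.79367 - 0.0029549*I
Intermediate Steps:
t(o) = √3*√o (t(o) = √(2*o + o) = √(3*o) = √3*√o)
t(-67)/(-4798) - 1104/(-1391) = (√3*√(-67))/(-4798) - 1104/(-1391) = (√3*(I*√67))*(-1/4798) - 1104*(-1/1391) = (I*√201)*(-1/4798) + 1104/1391 = -I*√201/4798 + 1104/1391 = 1104/1391 - I*√201/4798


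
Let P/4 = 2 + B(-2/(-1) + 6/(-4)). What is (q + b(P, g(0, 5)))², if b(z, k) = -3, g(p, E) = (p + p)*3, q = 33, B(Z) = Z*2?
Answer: 900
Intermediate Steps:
B(Z) = 2*Z
g(p, E) = 6*p (g(p, E) = (2*p)*3 = 6*p)
P = 12 (P = 4*(2 + 2*(-2/(-1) + 6/(-4))) = 4*(2 + 2*(-2*(-1) + 6*(-¼))) = 4*(2 + 2*(2 - 3/2)) = 4*(2 + 2*(½)) = 4*(2 + 1) = 4*3 = 12)
(q + b(P, g(0, 5)))² = (33 - 3)² = 30² = 900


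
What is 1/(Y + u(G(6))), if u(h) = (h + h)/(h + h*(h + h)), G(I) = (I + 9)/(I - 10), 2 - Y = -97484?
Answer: 13/1267314 ≈ 1.0258e-5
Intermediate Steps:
Y = 97486 (Y = 2 - 1*(-97484) = 2 + 97484 = 97486)
G(I) = (9 + I)/(-10 + I)
u(h) = 2*h/(h + 2*h²) (u(h) = (2*h)/(h + h*(2*h)) = (2*h)/(h + 2*h²) = 2*h/(h + 2*h²))
1/(Y + u(G(6))) = 1/(97486 + 2/(1 + 2*((9 + 6)/(-10 + 6)))) = 1/(97486 + 2/(1 + 2*(15/(-4)))) = 1/(97486 + 2/(1 + 2*(-¼*15))) = 1/(97486 + 2/(1 + 2*(-15/4))) = 1/(97486 + 2/(1 - 15/2)) = 1/(97486 + 2/(-13/2)) = 1/(97486 + 2*(-2/13)) = 1/(97486 - 4/13) = 1/(1267314/13) = 13/1267314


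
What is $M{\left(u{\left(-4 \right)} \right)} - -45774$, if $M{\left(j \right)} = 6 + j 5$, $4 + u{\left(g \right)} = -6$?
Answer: $45730$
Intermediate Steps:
$u{\left(g \right)} = -10$ ($u{\left(g \right)} = -4 - 6 = -10$)
$M{\left(j \right)} = 6 + 5 j$
$M{\left(u{\left(-4 \right)} \right)} - -45774 = \left(6 + 5 \left(-10\right)\right) - -45774 = \left(6 - 50\right) + 45774 = -44 + 45774 = 45730$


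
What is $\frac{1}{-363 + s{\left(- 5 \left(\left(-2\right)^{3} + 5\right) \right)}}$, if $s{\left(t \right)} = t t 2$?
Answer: $\frac{1}{87} \approx 0.011494$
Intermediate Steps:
$s{\left(t \right)} = 2 t^{2}$ ($s{\left(t \right)} = t^{2} \cdot 2 = 2 t^{2}$)
$\frac{1}{-363 + s{\left(- 5 \left(\left(-2\right)^{3} + 5\right) \right)}} = \frac{1}{-363 + 2 \left(- 5 \left(\left(-2\right)^{3} + 5\right)\right)^{2}} = \frac{1}{-363 + 2 \left(- 5 \left(-8 + 5\right)\right)^{2}} = \frac{1}{-363 + 2 \left(\left(-5\right) \left(-3\right)\right)^{2}} = \frac{1}{-363 + 2 \cdot 15^{2}} = \frac{1}{-363 + 2 \cdot 225} = \frac{1}{-363 + 450} = \frac{1}{87}$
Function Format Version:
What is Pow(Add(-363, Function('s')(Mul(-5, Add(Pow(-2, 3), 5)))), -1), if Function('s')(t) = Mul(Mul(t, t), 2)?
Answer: Rational(1, 87) ≈ 0.011494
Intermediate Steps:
Function('s')(t) = Mul(2, Pow(t, 2)) (Function('s')(t) = Mul(Pow(t, 2), 2) = Mul(2, Pow(t, 2)))
Pow(Add(-363, Function('s')(Mul(-5, Add(Pow(-2, 3), 5)))), -1) = Pow(Add(-363, Mul(2, Pow(Mul(-5, Add(Pow(-2, 3), 5)), 2))), -1) = Pow(Add(-363, Mul(2, Pow(Mul(-5, Add(-8, 5)), 2))), -1) = Pow(Add(-363, Mul(2, Pow(Mul(-5, -3), 2))), -1) = Pow(Add(-363, Mul(2, Pow(15, 2))), -1) = Pow(Add(-363, Mul(2, 225)), -1) = Pow(Add(-363, 450), -1) = Pow(87, -1) = Rational(1, 87)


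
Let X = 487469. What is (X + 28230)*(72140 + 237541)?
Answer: 159702182019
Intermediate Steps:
(X + 28230)*(72140 + 237541) = (487469 + 28230)*(72140 + 237541) = 515699*309681 = 159702182019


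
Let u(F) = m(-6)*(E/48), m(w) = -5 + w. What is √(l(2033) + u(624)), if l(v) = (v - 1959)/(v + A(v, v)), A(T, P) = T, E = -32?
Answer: √273460863/6099 ≈ 2.7114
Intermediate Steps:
l(v) = (-1959 + v)/(2*v) (l(v) = (v - 1959)/(v + v) = (-1959 + v)/((2*v)) = (-1959 + v)*(1/(2*v)) = (-1959 + v)/(2*v))
u(F) = 22/3 (u(F) = (-5 - 6)*(-32/48) = -(-352)/48 = -11*(-⅔) = 22/3)
√(l(2033) + u(624)) = √((½)*(-1959 + 2033)/2033 + 22/3) = √((½)*(1/2033)*74 + 22/3) = √(37/2033 + 22/3) = √(44837/6099) = √273460863/6099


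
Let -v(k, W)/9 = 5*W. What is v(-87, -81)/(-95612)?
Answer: -3645/95612 ≈ -0.038123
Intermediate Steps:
v(k, W) = -45*W
v(-87, -81)/(-95612) = -45*(-81)/(-95612) = 3645*(-1/95612) = -3645/95612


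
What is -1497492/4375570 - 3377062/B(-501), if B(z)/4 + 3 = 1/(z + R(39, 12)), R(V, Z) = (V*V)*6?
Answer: 31861942850718867/113213498180 ≈ 2.8143e+5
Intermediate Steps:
R(V, Z) = 6*V² (R(V, Z) = V²*6 = 6*V²)
B(z) = -12 + 4/(9126 + z) (B(z) = -12 + 4/(z + 6*39²) = -12 + 4/(z + 6*1521) = -12 + 4/(z + 9126) = -12 + 4/(9126 + z))
-1497492/4375570 - 3377062/B(-501) = -1497492/4375570 - 3377062*(9126 - 501)/(4*(-27377 - 3*(-501))) = -1497492*1/4375570 - 3377062*8625/(4*(-27377 + 1503)) = -748746/2187785 - 3377062/(4*(1/8625)*(-25874)) = -748746/2187785 - 3377062/(-103496/8625) = -748746/2187785 - 3377062*(-8625/103496) = -748746/2187785 + 14563579875/51748 = 31861942850718867/113213498180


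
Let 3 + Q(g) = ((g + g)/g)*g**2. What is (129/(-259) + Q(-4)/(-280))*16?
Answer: -12466/1295 ≈ -9.6263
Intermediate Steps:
Q(g) = -3 + 2*g**2 (Q(g) = -3 + ((g + g)/g)*g**2 = -3 + ((2*g)/g)*g**2 = -3 + 2*g**2)
(129/(-259) + Q(-4)/(-280))*16 = (129/(-259) + (-3 + 2*(-4)**2)/(-280))*16 = (129*(-1/259) + (-3 + 2*16)*(-1/280))*16 = (-129/259 + (-3 + 32)*(-1/280))*16 = (-129/259 + 29*(-1/280))*16 = (-129/259 - 29/280)*16 = -6233/10360*16 = -12466/1295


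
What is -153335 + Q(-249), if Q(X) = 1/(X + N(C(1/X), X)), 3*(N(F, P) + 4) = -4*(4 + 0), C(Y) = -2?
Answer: -118834628/775 ≈ -1.5334e+5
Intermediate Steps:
N(F, P) = -28/3 (N(F, P) = -4 + (-4*(4 + 0))/3 = -4 + (-4*4)/3 = -4 + (⅓)*(-16) = -4 - 16/3 = -28/3)
Q(X) = 1/(-28/3 + X) (Q(X) = 1/(X - 28/3) = 1/(-28/3 + X))
-153335 + Q(-249) = -153335 + 3/(-28 + 3*(-249)) = -153335 + 3/(-28 - 747) = -153335 + 3/(-775) = -153335 + 3*(-1/775) = -153335 - 3/775 = -118834628/775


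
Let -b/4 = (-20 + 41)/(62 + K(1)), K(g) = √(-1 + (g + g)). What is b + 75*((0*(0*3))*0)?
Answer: -4/3 ≈ -1.3333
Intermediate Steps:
K(g) = √(-1 + 2*g)
b = -4/3 (b = -4*(-20 + 41)/(62 + √(-1 + 2*1)) = -84/(62 + √(-1 + 2)) = -84/(62 + √1) = -84/(62 + 1) = -84/63 = -4*⅓ = -4/3 ≈ -1.3333)
b + 75*((0*(0*3))*0) = -4/3 + 75*((0*(0*3))*0) = -4/3 + 75*((0*0)*0) = -4/3 + 75*(0*0) = -4/3 + 75*0 = -4/3 + 0 = -4/3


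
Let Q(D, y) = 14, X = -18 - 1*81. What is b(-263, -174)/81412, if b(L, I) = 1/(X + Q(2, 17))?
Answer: -1/6920020 ≈ -1.4451e-7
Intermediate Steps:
X = -99 (X = -18 - 81 = -99)
b(L, I) = -1/85 (b(L, I) = 1/(-99 + 14) = 1/(-85) = -1/85)
b(-263, -174)/81412 = -1/85/81412 = -1/85*1/81412 = -1/6920020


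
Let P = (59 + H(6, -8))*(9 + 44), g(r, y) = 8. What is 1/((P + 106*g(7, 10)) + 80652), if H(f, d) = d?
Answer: 1/84203 ≈ 1.1876e-5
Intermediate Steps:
P = 2703 (P = (59 - 8)*(9 + 44) = 51*53 = 2703)
1/((P + 106*g(7, 10)) + 80652) = 1/((2703 + 106*8) + 80652) = 1/((2703 + 848) + 80652) = 1/(3551 + 80652) = 1/84203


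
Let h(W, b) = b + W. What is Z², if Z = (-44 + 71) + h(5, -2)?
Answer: 900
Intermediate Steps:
h(W, b) = W + b
Z = 30 (Z = (-44 + 71) + (5 - 2) = 27 + 3 = 30)
Z² = 30² = 900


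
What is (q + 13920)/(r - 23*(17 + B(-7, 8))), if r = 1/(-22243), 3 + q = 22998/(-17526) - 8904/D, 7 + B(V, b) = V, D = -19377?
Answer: -1459987807011773/7239016820388 ≈ -201.68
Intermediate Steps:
B(V, b) = -7 + V
q = -72688036/18866739 (q = -3 + (22998/(-17526) - 8904/(-19377)) = -3 + (22998*(-1/17526) - 8904*(-1/19377)) = -3 + (-3833/2921 + 2968/6459) = -3 - 16087819/18866739 = -72688036/18866739 ≈ -3.8527)
r = -1/22243 ≈ -4.4958e-5
(q + 13920)/(r - 23*(17 + B(-7, 8))) = (-72688036/18866739 + 13920)/(-1/22243 - 23*(17 + (-7 - 7))) = 262552318844/(18866739*(-1/22243 - 23*(17 - 14))) = 262552318844/(18866739*(-1/22243 - 23*3)) = 262552318844/(18866739*(-1/22243 - 69)) = 262552318844/(18866739*(-1534768/22243)) = (262552318844/18866739)*(-22243/1534768) = -1459987807011773/7239016820388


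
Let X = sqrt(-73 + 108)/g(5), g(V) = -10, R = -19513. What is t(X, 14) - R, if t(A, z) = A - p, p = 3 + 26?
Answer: 19484 - sqrt(35)/10 ≈ 19483.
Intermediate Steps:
p = 29
X = -sqrt(35)/10 (X = sqrt(-73 + 108)/(-10) = sqrt(35)*(-1/10) = -sqrt(35)/10 ≈ -0.59161)
t(A, z) = -29 + A (t(A, z) = A - 1*29 = A - 29 = -29 + A)
t(X, 14) - R = (-29 - sqrt(35)/10) - 1*(-19513) = (-29 - sqrt(35)/10) + 19513 = 19484 - sqrt(35)/10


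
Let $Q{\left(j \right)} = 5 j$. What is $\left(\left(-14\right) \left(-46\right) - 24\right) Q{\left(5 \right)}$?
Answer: $15500$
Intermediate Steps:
$\left(\left(-14\right) \left(-46\right) - 24\right) Q{\left(5 \right)} = \left(\left(-14\right) \left(-46\right) - 24\right) 5 \cdot 5 = \left(644 - 24\right) 25 = 620 \cdot 25 = 15500$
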